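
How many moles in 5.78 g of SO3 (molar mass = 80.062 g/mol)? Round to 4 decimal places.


n = mass / M
n = 5.78 / 80.062
n = 0.07219405 mol, rounded to 4 dp:

0.0722 mol


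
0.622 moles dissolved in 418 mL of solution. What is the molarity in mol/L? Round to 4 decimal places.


Convert volume to liters: V_L = V_mL / 1000.
V_L = 418 / 1000 = 0.418 L
M = n / V_L = 0.622 / 0.418
M = 1.48803828 mol/L, rounded to 4 dp:

1.4880 mol/L


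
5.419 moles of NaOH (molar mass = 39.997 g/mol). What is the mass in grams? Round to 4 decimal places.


mass = n * M
mass = 5.419 * 39.997
mass = 216.743743 g, rounded to 4 dp:

216.7437 g


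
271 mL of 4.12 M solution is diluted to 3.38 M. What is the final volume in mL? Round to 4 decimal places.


Dilution: M1*V1 = M2*V2, solve for V2.
V2 = M1*V1 / M2
V2 = 4.12 * 271 / 3.38
V2 = 1116.52 / 3.38
V2 = 330.33136095 mL, rounded to 4 dp:

330.3314 mL


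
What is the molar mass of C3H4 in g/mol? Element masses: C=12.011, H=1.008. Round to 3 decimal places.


M = sum(count * atomic_mass) over atoms.
M = 3*12.011 + 4*1.008
M = 36.033 + 4.032
M = 40.065 g/mol, rounded to 3 dp:

40.065 g/mol


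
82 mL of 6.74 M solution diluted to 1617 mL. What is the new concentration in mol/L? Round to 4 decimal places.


Dilution: M1*V1 = M2*V2, solve for M2.
M2 = M1*V1 / V2
M2 = 6.74 * 82 / 1617
M2 = 552.68 / 1617
M2 = 0.34179344 mol/L, rounded to 4 dp:

0.3418 mol/L


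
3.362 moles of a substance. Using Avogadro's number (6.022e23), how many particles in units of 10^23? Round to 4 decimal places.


N = n * NA, then divide by 1e23 for the requested units.
N / 1e23 = n * 6.022
N / 1e23 = 3.362 * 6.022
N / 1e23 = 20.245964, rounded to 4 dp:

20.2460


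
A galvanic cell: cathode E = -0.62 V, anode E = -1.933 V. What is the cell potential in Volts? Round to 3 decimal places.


Standard cell potential: E_cell = E_cathode - E_anode.
E_cell = -0.62 - (-1.933)
E_cell = 1.313 V, rounded to 3 dp:

1.313 V


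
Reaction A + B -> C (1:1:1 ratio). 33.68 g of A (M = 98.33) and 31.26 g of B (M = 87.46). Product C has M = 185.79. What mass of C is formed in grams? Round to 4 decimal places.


Find moles of each reactant; the smaller value is the limiting reagent in a 1:1:1 reaction, so moles_C equals moles of the limiter.
n_A = mass_A / M_A = 33.68 / 98.33 = 0.34252 mol
n_B = mass_B / M_B = 31.26 / 87.46 = 0.357421 mol
Limiting reagent: A (smaller), n_limiting = 0.34252 mol
mass_C = n_limiting * M_C = 0.34252 * 185.79
mass_C = 63.6367908 g, rounded to 4 dp:

63.6368 g


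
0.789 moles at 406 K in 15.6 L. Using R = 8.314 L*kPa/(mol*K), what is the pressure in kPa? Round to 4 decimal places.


PV = nRT, solve for P = nRT / V.
nRT = 0.789 * 8.314 * 406 = 2663.2569
P = 2663.2569 / 15.6
P = 170.72159615 kPa, rounded to 4 dp:

170.7216 kPa


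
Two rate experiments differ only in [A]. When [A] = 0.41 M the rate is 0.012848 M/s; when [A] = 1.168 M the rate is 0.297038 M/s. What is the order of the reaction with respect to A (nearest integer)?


Rate is proportional to [A]^n, so rate2/rate1 = ([A]2/[A]1)^n. Take logs to solve for n.
rate2/rate1 = 0.297038 / 0.012848 = 23.1194
[A]2/[A]1 = 1.168 / 0.41 = 2.8488
n = ln(23.1194) / ln(2.8488) = 3.0
Nearest integer order:

3


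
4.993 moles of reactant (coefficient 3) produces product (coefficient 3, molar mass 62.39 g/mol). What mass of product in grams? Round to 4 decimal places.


Use the coefficient ratio to convert reactant moles to product moles, then multiply by the product's molar mass.
moles_P = moles_R * (coeff_P / coeff_R) = 4.993 * (3/3) = 4.993
mass_P = moles_P * M_P = 4.993 * 62.39
mass_P = 311.51327 g, rounded to 4 dp:

311.5133 g


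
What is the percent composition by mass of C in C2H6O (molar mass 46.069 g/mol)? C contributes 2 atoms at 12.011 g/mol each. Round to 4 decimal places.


pct = 100 * (n_elem * M_elem) / M_total
mass_contribution = 2 * 12.011 = 24.022 g/mol
pct = 100 * 24.022 / 46.069
pct = 52.14352384 %, rounded to 4 dp:

52.1435 %


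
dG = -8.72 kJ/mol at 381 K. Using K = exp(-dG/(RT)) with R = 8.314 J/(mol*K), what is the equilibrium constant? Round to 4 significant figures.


dG is in kJ/mol; multiply by 1000 to match R in J/(mol*K).
RT = 8.314 * 381 = 3167.634 J/mol
exponent = -dG*1000 / (RT) = -(-8.72*1000) / 3167.634 = 2.75284329
K = exp(2.75284329)
K = 15.687172, rounded to 4 significant figures:

15.69


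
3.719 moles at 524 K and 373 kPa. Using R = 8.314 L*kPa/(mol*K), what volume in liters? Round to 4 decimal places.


PV = nRT, solve for V = nRT / P.
nRT = 3.719 * 8.314 * 524 = 16201.9574
V = 16201.9574 / 373
V = 43.43688311 L, rounded to 4 dp:

43.4369 L


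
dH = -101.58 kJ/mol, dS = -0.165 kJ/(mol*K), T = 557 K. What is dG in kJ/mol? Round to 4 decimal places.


Gibbs: dG = dH - T*dS (consistent units, dS already in kJ/(mol*K)).
T*dS = 557 * -0.165 = -91.905
dG = -101.58 - (-91.905)
dG = -9.675 kJ/mol, rounded to 4 dp:

-9.6750 kJ/mol


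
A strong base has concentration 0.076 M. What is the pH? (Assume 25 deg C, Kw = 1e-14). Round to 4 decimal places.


A strong base dissociates completely, so [OH-] equals the given concentration.
pOH = -log10([OH-]) = -log10(0.076) = 1.119186
pH = 14 - pOH = 14 - 1.119186
pH = 12.880814, rounded to 4 dp:

12.8808


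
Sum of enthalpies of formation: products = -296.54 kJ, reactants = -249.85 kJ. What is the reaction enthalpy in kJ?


dH_rxn = sum(dH_f products) - sum(dH_f reactants)
dH_rxn = -296.54 - (-249.85)
dH_rxn = -46.69 kJ:

-46.69 kJ


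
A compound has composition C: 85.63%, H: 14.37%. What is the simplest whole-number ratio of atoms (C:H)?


Assume 100 g of compound, divide each mass% by atomic mass to get moles, then normalize by the smallest to get a raw atom ratio.
Moles per 100 g: C: 85.63/12.011 = 7.1293, H: 14.37/1.008 = 14.256
Raw ratio (divide by min = 7.1293): C: 1.0, H: 2.0
Multiply by 1 to clear fractions: C: 1.0 ~= 1, H: 2.0 ~= 2
Reduce by GCD to get the simplest whole-number ratio:

1:2


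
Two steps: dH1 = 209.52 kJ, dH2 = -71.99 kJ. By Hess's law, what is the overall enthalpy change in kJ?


Hess's law: enthalpy is a state function, so add the step enthalpies.
dH_total = dH1 + dH2 = 209.52 + (-71.99)
dH_total = 137.53 kJ:

137.53 kJ


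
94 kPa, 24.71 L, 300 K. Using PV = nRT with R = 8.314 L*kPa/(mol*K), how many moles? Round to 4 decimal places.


PV = nRT, solve for n = PV / (RT).
PV = 94 * 24.71 = 2322.74
RT = 8.314 * 300 = 2494.2
n = 2322.74 / 2494.2
n = 0.93125652 mol, rounded to 4 dp:

0.9313 mol


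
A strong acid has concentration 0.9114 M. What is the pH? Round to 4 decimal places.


A strong acid dissociates completely, so [H+] equals the given concentration.
pH = -log10([H+]) = -log10(0.9114)
pH = 0.04029098, rounded to 4 dp:

0.0403


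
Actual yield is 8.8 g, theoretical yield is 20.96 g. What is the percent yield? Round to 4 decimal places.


% yield = 100 * actual / theoretical
% yield = 100 * 8.8 / 20.96
% yield = 41.98473282 %, rounded to 4 dp:

41.9847 %


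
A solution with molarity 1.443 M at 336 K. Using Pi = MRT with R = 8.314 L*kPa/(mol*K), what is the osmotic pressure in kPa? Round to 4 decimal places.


Osmotic pressure (van't Hoff): Pi = M*R*T.
RT = 8.314 * 336 = 2793.504
Pi = 1.443 * 2793.504
Pi = 4031.026272 kPa, rounded to 4 dp:

4031.0263 kPa


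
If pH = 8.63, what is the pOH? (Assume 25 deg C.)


At 25 deg C, pH + pOH = 14.
pOH = 14 - pH = 14 - 8.63
pOH = 5.37:

5.37


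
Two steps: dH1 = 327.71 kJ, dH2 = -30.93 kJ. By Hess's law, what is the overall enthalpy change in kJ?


Hess's law: enthalpy is a state function, so add the step enthalpies.
dH_total = dH1 + dH2 = 327.71 + (-30.93)
dH_total = 296.78 kJ:

296.78 kJ


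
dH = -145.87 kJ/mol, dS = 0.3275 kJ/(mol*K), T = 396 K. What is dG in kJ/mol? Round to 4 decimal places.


Gibbs: dG = dH - T*dS (consistent units, dS already in kJ/(mol*K)).
T*dS = 396 * 0.3275 = 129.69
dG = -145.87 - (129.69)
dG = -275.56 kJ/mol, rounded to 4 dp:

-275.5600 kJ/mol


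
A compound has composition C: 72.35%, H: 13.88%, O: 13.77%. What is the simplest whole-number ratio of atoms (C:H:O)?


Assume 100 g of compound, divide each mass% by atomic mass to get moles, then normalize by the smallest to get a raw atom ratio.
Moles per 100 g: C: 72.35/12.011 = 6.0236, H: 13.88/1.008 = 13.7698, O: 13.77/15.999 = 0.8607
Raw ratio (divide by min = 0.8607): C: 6.999, H: 15.999, O: 1.0
Multiply by 1 to clear fractions: C: 6.999 ~= 7, H: 15.999 ~= 16, O: 1.0 ~= 1
Reduce by GCD to get the simplest whole-number ratio:

7:16:1


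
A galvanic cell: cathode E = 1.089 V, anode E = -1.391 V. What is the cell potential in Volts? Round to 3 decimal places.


Standard cell potential: E_cell = E_cathode - E_anode.
E_cell = 1.089 - (-1.391)
E_cell = 2.48 V, rounded to 3 dp:

2.480 V


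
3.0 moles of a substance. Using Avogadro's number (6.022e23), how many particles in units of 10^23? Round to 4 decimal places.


N = n * NA, then divide by 1e23 for the requested units.
N / 1e23 = n * 6.022
N / 1e23 = 3.0 * 6.022
N / 1e23 = 18.066, rounded to 4 dp:

18.0660


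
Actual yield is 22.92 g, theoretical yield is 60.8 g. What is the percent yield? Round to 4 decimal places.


% yield = 100 * actual / theoretical
% yield = 100 * 22.92 / 60.8
% yield = 37.69736842 %, rounded to 4 dp:

37.6974 %


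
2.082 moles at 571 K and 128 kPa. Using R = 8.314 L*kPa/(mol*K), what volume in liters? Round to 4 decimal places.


PV = nRT, solve for V = nRT / P.
nRT = 2.082 * 8.314 * 571 = 9883.8661
V = 9883.8661 / 128
V = 77.21770391 L, rounded to 4 dp:

77.2177 L


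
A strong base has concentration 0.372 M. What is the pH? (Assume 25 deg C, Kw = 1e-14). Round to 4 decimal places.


A strong base dissociates completely, so [OH-] equals the given concentration.
pOH = -log10([OH-]) = -log10(0.372) = 0.429457
pH = 14 - pOH = 14 - 0.429457
pH = 13.570543, rounded to 4 dp:

13.5705


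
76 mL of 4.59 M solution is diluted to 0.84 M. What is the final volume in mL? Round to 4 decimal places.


Dilution: M1*V1 = M2*V2, solve for V2.
V2 = M1*V1 / M2
V2 = 4.59 * 76 / 0.84
V2 = 348.84 / 0.84
V2 = 415.28571429 mL, rounded to 4 dp:

415.2857 mL


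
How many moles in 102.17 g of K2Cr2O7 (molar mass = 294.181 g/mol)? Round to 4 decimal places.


n = mass / M
n = 102.17 / 294.181
n = 0.34730319 mol, rounded to 4 dp:

0.3473 mol


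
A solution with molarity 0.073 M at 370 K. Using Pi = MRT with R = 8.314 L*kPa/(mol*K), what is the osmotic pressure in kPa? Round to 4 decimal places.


Osmotic pressure (van't Hoff): Pi = M*R*T.
RT = 8.314 * 370 = 3076.18
Pi = 0.073 * 3076.18
Pi = 224.56114 kPa, rounded to 4 dp:

224.5611 kPa


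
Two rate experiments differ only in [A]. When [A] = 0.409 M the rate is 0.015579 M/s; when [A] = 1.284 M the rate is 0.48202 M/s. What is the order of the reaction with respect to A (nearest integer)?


Rate is proportional to [A]^n, so rate2/rate1 = ([A]2/[A]1)^n. Take logs to solve for n.
rate2/rate1 = 0.48202 / 0.015579 = 30.9404
[A]2/[A]1 = 1.284 / 0.409 = 3.1394
n = ln(30.9404) / ln(3.1394) = 3.0
Nearest integer order:

3


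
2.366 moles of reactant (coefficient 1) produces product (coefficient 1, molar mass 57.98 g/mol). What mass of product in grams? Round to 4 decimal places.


Use the coefficient ratio to convert reactant moles to product moles, then multiply by the product's molar mass.
moles_P = moles_R * (coeff_P / coeff_R) = 2.366 * (1/1) = 2.366
mass_P = moles_P * M_P = 2.366 * 57.98
mass_P = 137.18068 g, rounded to 4 dp:

137.1807 g


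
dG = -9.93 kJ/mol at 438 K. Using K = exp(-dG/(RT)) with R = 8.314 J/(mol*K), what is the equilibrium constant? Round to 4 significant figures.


dG is in kJ/mol; multiply by 1000 to match R in J/(mol*K).
RT = 8.314 * 438 = 3641.532 J/mol
exponent = -dG*1000 / (RT) = -(-9.93*1000) / 3641.532 = 2.72687429
K = exp(2.72687429)
K = 15.285036, rounded to 4 significant figures:

15.29


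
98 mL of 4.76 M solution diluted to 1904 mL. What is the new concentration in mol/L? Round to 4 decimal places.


Dilution: M1*V1 = M2*V2, solve for M2.
M2 = M1*V1 / V2
M2 = 4.76 * 98 / 1904
M2 = 466.48 / 1904
M2 = 0.245 mol/L, rounded to 4 dp:

0.2450 mol/L


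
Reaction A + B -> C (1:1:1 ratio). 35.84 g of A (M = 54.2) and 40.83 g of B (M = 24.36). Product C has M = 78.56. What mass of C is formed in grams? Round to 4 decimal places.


Find moles of each reactant; the smaller value is the limiting reagent in a 1:1:1 reaction, so moles_C equals moles of the limiter.
n_A = mass_A / M_A = 35.84 / 54.2 = 0.661255 mol
n_B = mass_B / M_B = 40.83 / 24.36 = 1.676108 mol
Limiting reagent: A (smaller), n_limiting = 0.661255 mol
mass_C = n_limiting * M_C = 0.661255 * 78.56
mass_C = 51.9481928 g, rounded to 4 dp:

51.9482 g


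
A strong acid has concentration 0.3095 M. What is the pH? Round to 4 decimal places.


A strong acid dissociates completely, so [H+] equals the given concentration.
pH = -log10([H+]) = -log10(0.3095)
pH = 0.50933935, rounded to 4 dp:

0.5093


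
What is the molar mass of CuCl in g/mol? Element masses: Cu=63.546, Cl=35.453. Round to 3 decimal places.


M = sum(count * atomic_mass) over atoms.
M = 1*63.546 + 1*35.453
M = 63.546 + 35.453
M = 98.999 g/mol, rounded to 3 dp:

98.999 g/mol


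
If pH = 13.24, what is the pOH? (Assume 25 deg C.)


At 25 deg C, pH + pOH = 14.
pOH = 14 - pH = 14 - 13.24
pOH = 0.76:

0.76


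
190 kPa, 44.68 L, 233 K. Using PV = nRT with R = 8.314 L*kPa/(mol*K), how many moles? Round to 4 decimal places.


PV = nRT, solve for n = PV / (RT).
PV = 190 * 44.68 = 8489.2
RT = 8.314 * 233 = 1937.162
n = 8489.2 / 1937.162
n = 4.38228708 mol, rounded to 4 dp:

4.3823 mol


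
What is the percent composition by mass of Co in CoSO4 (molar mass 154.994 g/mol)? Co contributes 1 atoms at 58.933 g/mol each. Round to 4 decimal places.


pct = 100 * (n_elem * M_elem) / M_total
mass_contribution = 1 * 58.933 = 58.933 g/mol
pct = 100 * 58.933 / 154.994
pct = 38.02276217 %, rounded to 4 dp:

38.0228 %


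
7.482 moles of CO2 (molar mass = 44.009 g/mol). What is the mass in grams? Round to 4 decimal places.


mass = n * M
mass = 7.482 * 44.009
mass = 329.275338 g, rounded to 4 dp:

329.2753 g


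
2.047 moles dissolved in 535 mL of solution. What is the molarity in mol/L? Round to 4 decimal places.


Convert volume to liters: V_L = V_mL / 1000.
V_L = 535 / 1000 = 0.535 L
M = n / V_L = 2.047 / 0.535
M = 3.82616822 mol/L, rounded to 4 dp:

3.8262 mol/L


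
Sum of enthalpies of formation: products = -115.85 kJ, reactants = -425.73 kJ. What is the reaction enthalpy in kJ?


dH_rxn = sum(dH_f products) - sum(dH_f reactants)
dH_rxn = -115.85 - (-425.73)
dH_rxn = 309.88 kJ:

309.88 kJ


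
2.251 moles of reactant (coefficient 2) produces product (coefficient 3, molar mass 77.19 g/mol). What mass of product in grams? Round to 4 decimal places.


Use the coefficient ratio to convert reactant moles to product moles, then multiply by the product's molar mass.
moles_P = moles_R * (coeff_P / coeff_R) = 2.251 * (3/2) = 3.3765
mass_P = moles_P * M_P = 3.3765 * 77.19
mass_P = 260.632035 g, rounded to 4 dp:

260.6320 g


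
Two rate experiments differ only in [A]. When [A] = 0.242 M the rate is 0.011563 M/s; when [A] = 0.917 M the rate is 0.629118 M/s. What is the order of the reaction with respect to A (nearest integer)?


Rate is proportional to [A]^n, so rate2/rate1 = ([A]2/[A]1)^n. Take logs to solve for n.
rate2/rate1 = 0.629118 / 0.011563 = 54.4079
[A]2/[A]1 = 0.917 / 0.242 = 3.7893
n = ln(54.4079) / ln(3.7893) = 3.0
Nearest integer order:

3


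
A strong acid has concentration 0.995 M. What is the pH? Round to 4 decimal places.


A strong acid dissociates completely, so [H+] equals the given concentration.
pH = -log10([H+]) = -log10(0.995)
pH = 0.00217692, rounded to 4 dp:

0.0022


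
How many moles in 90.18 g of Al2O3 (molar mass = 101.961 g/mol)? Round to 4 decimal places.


n = mass / M
n = 90.18 / 101.961
n = 0.88445582 mol, rounded to 4 dp:

0.8845 mol


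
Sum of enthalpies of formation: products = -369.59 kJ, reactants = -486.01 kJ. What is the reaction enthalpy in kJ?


dH_rxn = sum(dH_f products) - sum(dH_f reactants)
dH_rxn = -369.59 - (-486.01)
dH_rxn = 116.42 kJ:

116.42 kJ


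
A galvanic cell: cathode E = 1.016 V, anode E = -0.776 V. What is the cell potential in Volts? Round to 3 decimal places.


Standard cell potential: E_cell = E_cathode - E_anode.
E_cell = 1.016 - (-0.776)
E_cell = 1.792 V, rounded to 3 dp:

1.792 V


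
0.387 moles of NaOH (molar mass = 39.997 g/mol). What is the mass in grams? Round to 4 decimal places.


mass = n * M
mass = 0.387 * 39.997
mass = 15.478839 g, rounded to 4 dp:

15.4788 g


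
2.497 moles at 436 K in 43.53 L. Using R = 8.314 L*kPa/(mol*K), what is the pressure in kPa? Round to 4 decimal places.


PV = nRT, solve for P = nRT / V.
nRT = 2.497 * 8.314 * 436 = 9051.3853
P = 9051.3853 / 43.53
P = 207.93441994 kPa, rounded to 4 dp:

207.9344 kPa


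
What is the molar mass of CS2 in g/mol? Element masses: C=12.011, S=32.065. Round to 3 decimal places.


M = sum(count * atomic_mass) over atoms.
M = 1*12.011 + 2*32.065
M = 12.011 + 64.13
M = 76.141 g/mol, rounded to 3 dp:

76.141 g/mol


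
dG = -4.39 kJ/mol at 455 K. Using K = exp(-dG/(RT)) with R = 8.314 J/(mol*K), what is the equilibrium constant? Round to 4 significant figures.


dG is in kJ/mol; multiply by 1000 to match R in J/(mol*K).
RT = 8.314 * 455 = 3782.87 J/mol
exponent = -dG*1000 / (RT) = -(-4.39*1000) / 3782.87 = 1.16049455
K = exp(1.16049455)
K = 3.1915112, rounded to 4 significant figures:

3.192


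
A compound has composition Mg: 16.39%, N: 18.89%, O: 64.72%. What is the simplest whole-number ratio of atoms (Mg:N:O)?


Assume 100 g of compound, divide each mass% by atomic mass to get moles, then normalize by the smallest to get a raw atom ratio.
Moles per 100 g: Mg: 16.39/24.305 = 0.6743, N: 18.89/14.007 = 1.3486, O: 64.72/15.999 = 4.0453
Raw ratio (divide by min = 0.6743): Mg: 1.0, N: 2.0, O: 5.999
Multiply by 1 to clear fractions: Mg: 1.0 ~= 1, N: 2.0 ~= 2, O: 5.999 ~= 6
Reduce by GCD to get the simplest whole-number ratio:

1:2:6


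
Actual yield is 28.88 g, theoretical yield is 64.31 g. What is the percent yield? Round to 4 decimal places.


% yield = 100 * actual / theoretical
% yield = 100 * 28.88 / 64.31
% yield = 44.9074794 %, rounded to 4 dp:

44.9075 %


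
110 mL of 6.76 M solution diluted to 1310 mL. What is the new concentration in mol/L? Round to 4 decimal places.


Dilution: M1*V1 = M2*V2, solve for M2.
M2 = M1*V1 / V2
M2 = 6.76 * 110 / 1310
M2 = 743.6 / 1310
M2 = 0.56763359 mol/L, rounded to 4 dp:

0.5676 mol/L


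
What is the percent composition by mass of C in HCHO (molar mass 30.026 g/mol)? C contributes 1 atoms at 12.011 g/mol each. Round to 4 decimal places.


pct = 100 * (n_elem * M_elem) / M_total
mass_contribution = 1 * 12.011 = 12.011 g/mol
pct = 100 * 12.011 / 30.026
pct = 40.00199827 %, rounded to 4 dp:

40.0020 %


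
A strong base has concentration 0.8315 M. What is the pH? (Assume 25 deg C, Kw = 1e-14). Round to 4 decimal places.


A strong base dissociates completely, so [OH-] equals the given concentration.
pOH = -log10([OH-]) = -log10(0.8315) = 0.080138
pH = 14 - pOH = 14 - 0.080138
pH = 13.919862, rounded to 4 dp:

13.9199


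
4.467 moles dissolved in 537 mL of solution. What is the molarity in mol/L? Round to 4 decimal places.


Convert volume to liters: V_L = V_mL / 1000.
V_L = 537 / 1000 = 0.537 L
M = n / V_L = 4.467 / 0.537
M = 8.31843575 mol/L, rounded to 4 dp:

8.3184 mol/L


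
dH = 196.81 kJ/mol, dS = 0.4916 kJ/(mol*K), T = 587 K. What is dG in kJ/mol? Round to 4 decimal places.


Gibbs: dG = dH - T*dS (consistent units, dS already in kJ/(mol*K)).
T*dS = 587 * 0.4916 = 288.5692
dG = 196.81 - (288.5692)
dG = -91.7592 kJ/mol, rounded to 4 dp:

-91.7592 kJ/mol


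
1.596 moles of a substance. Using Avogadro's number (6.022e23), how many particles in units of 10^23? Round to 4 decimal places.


N = n * NA, then divide by 1e23 for the requested units.
N / 1e23 = n * 6.022
N / 1e23 = 1.596 * 6.022
N / 1e23 = 9.611112, rounded to 4 dp:

9.6111


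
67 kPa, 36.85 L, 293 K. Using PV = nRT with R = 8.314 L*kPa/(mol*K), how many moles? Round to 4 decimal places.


PV = nRT, solve for n = PV / (RT).
PV = 67 * 36.85 = 2468.95
RT = 8.314 * 293 = 2436.002
n = 2468.95 / 2436.002
n = 1.01352544 mol, rounded to 4 dp:

1.0135 mol


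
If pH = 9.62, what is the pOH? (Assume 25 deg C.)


At 25 deg C, pH + pOH = 14.
pOH = 14 - pH = 14 - 9.62
pOH = 4.38:

4.38


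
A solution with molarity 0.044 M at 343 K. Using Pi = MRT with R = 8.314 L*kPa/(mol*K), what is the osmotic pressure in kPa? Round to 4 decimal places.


Osmotic pressure (van't Hoff): Pi = M*R*T.
RT = 8.314 * 343 = 2851.702
Pi = 0.044 * 2851.702
Pi = 125.474888 kPa, rounded to 4 dp:

125.4749 kPa


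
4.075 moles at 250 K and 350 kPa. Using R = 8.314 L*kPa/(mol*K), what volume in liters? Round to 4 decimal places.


PV = nRT, solve for V = nRT / P.
nRT = 4.075 * 8.314 * 250 = 8469.8875
V = 8469.8875 / 350
V = 24.19967857 L, rounded to 4 dp:

24.1997 L


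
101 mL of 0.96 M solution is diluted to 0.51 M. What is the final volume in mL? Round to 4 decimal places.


Dilution: M1*V1 = M2*V2, solve for V2.
V2 = M1*V1 / M2
V2 = 0.96 * 101 / 0.51
V2 = 96.96 / 0.51
V2 = 190.11764706 mL, rounded to 4 dp:

190.1176 mL


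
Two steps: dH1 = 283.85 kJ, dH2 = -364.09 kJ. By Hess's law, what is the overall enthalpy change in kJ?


Hess's law: enthalpy is a state function, so add the step enthalpies.
dH_total = dH1 + dH2 = 283.85 + (-364.09)
dH_total = -80.24 kJ:

-80.24 kJ


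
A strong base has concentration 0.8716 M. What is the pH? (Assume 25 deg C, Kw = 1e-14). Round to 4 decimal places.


A strong base dissociates completely, so [OH-] equals the given concentration.
pOH = -log10([OH-]) = -log10(0.8716) = 0.059683
pH = 14 - pOH = 14 - 0.059683
pH = 13.940317, rounded to 4 dp:

13.9403


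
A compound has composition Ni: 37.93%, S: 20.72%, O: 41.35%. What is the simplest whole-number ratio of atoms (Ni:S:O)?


Assume 100 g of compound, divide each mass% by atomic mass to get moles, then normalize by the smallest to get a raw atom ratio.
Moles per 100 g: Ni: 37.93/58.693 = 0.6462, S: 20.72/32.065 = 0.6462, O: 41.35/15.999 = 2.5845
Raw ratio (divide by min = 0.6462): Ni: 1.0, S: 1.0, O: 4.0
Multiply by 1 to clear fractions: Ni: 1.0 ~= 1, S: 1.0 ~= 1, O: 4.0 ~= 4
Reduce by GCD to get the simplest whole-number ratio:

1:1:4


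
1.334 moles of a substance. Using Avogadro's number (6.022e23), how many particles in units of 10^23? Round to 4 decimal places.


N = n * NA, then divide by 1e23 for the requested units.
N / 1e23 = n * 6.022
N / 1e23 = 1.334 * 6.022
N / 1e23 = 8.033348, rounded to 4 dp:

8.0333


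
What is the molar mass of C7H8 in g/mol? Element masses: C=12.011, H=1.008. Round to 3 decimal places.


M = sum(count * atomic_mass) over atoms.
M = 7*12.011 + 8*1.008
M = 84.077 + 8.064
M = 92.141 g/mol, rounded to 3 dp:

92.141 g/mol


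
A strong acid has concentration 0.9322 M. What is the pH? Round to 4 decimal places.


A strong acid dissociates completely, so [H+] equals the given concentration.
pH = -log10([H+]) = -log10(0.9322)
pH = 0.0304909, rounded to 4 dp:

0.0305


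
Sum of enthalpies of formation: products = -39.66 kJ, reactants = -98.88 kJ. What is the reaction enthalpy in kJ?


dH_rxn = sum(dH_f products) - sum(dH_f reactants)
dH_rxn = -39.66 - (-98.88)
dH_rxn = 59.22 kJ:

59.22 kJ


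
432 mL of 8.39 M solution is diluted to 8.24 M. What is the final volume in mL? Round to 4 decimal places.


Dilution: M1*V1 = M2*V2, solve for V2.
V2 = M1*V1 / M2
V2 = 8.39 * 432 / 8.24
V2 = 3624.48 / 8.24
V2 = 439.86407767 mL, rounded to 4 dp:

439.8641 mL


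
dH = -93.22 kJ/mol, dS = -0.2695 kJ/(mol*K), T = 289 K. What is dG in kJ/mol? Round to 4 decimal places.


Gibbs: dG = dH - T*dS (consistent units, dS already in kJ/(mol*K)).
T*dS = 289 * -0.2695 = -77.8855
dG = -93.22 - (-77.8855)
dG = -15.3345 kJ/mol, rounded to 4 dp:

-15.3345 kJ/mol


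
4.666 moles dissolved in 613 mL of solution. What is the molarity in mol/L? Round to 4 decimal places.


Convert volume to liters: V_L = V_mL / 1000.
V_L = 613 / 1000 = 0.613 L
M = n / V_L = 4.666 / 0.613
M = 7.61174551 mol/L, rounded to 4 dp:

7.6117 mol/L


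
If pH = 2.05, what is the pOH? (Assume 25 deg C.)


At 25 deg C, pH + pOH = 14.
pOH = 14 - pH = 14 - 2.05
pOH = 11.95:

11.95


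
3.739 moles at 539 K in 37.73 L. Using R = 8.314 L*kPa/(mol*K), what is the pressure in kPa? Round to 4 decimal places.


PV = nRT, solve for P = nRT / V.
nRT = 3.739 * 8.314 * 539 = 16755.3788
P = 16755.3788 / 37.73
P = 444.08637159 kPa, rounded to 4 dp:

444.0864 kPa


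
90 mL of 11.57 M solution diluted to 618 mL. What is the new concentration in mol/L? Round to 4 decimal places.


Dilution: M1*V1 = M2*V2, solve for M2.
M2 = M1*V1 / V2
M2 = 11.57 * 90 / 618
M2 = 1041.3 / 618
M2 = 1.68495146 mol/L, rounded to 4 dp:

1.6850 mol/L


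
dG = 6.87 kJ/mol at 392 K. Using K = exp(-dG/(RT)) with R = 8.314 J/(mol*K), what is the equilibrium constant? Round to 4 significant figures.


dG is in kJ/mol; multiply by 1000 to match R in J/(mol*K).
RT = 8.314 * 392 = 3259.088 J/mol
exponent = -dG*1000 / (RT) = -(6.87*1000) / 3259.088 = -2.10795167
K = exp(-2.10795167)
K = 0.12148656, rounded to 4 significant figures:

0.1215


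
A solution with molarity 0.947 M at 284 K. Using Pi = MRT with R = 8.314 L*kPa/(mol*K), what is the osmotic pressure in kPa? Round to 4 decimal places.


Osmotic pressure (van't Hoff): Pi = M*R*T.
RT = 8.314 * 284 = 2361.176
Pi = 0.947 * 2361.176
Pi = 2236.033672 kPa, rounded to 4 dp:

2236.0337 kPa


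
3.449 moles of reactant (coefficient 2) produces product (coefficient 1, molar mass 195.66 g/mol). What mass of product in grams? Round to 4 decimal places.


Use the coefficient ratio to convert reactant moles to product moles, then multiply by the product's molar mass.
moles_P = moles_R * (coeff_P / coeff_R) = 3.449 * (1/2) = 1.7245
mass_P = moles_P * M_P = 1.7245 * 195.66
mass_P = 337.41567 g, rounded to 4 dp:

337.4157 g


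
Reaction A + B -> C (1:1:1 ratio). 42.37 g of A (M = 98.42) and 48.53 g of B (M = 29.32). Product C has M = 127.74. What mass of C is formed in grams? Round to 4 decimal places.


Find moles of each reactant; the smaller value is the limiting reagent in a 1:1:1 reaction, so moles_C equals moles of the limiter.
n_A = mass_A / M_A = 42.37 / 98.42 = 0.430502 mol
n_B = mass_B / M_B = 48.53 / 29.32 = 1.655184 mol
Limiting reagent: A (smaller), n_limiting = 0.430502 mol
mass_C = n_limiting * M_C = 0.430502 * 127.74
mass_C = 54.99232548 g, rounded to 4 dp:

54.9923 g


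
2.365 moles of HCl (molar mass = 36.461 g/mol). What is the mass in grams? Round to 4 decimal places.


mass = n * M
mass = 2.365 * 36.461
mass = 86.230265 g, rounded to 4 dp:

86.2303 g


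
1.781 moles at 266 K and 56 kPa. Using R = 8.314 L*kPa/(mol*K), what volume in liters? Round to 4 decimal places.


PV = nRT, solve for V = nRT / P.
nRT = 1.781 * 8.314 * 266 = 3938.7242
V = 3938.7242 / 56
V = 70.33436071 L, rounded to 4 dp:

70.3344 L


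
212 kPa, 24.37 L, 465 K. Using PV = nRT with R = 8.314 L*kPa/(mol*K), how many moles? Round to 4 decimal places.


PV = nRT, solve for n = PV / (RT).
PV = 212 * 24.37 = 5166.44
RT = 8.314 * 465 = 3866.01
n = 5166.44 / 3866.01
n = 1.33637523 mol, rounded to 4 dp:

1.3364 mol


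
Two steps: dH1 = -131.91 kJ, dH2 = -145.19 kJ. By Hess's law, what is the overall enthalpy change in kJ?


Hess's law: enthalpy is a state function, so add the step enthalpies.
dH_total = dH1 + dH2 = -131.91 + (-145.19)
dH_total = -277.1 kJ:

-277.10 kJ


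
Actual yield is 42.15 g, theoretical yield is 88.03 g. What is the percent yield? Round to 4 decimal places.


% yield = 100 * actual / theoretical
% yield = 100 * 42.15 / 88.03
% yield = 47.88140407 %, rounded to 4 dp:

47.8814 %


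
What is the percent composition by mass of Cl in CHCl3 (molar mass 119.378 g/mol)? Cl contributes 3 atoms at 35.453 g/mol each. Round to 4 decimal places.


pct = 100 * (n_elem * M_elem) / M_total
mass_contribution = 3 * 35.453 = 106.359 g/mol
pct = 100 * 106.359 / 119.378
pct = 89.09430548 %, rounded to 4 dp:

89.0943 %


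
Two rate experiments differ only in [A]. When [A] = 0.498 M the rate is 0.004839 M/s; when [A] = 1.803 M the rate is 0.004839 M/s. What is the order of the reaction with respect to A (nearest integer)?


Rate is proportional to [A]^n, so rate2/rate1 = ([A]2/[A]1)^n. Take logs to solve for n.
rate2/rate1 = 0.004839 / 0.004839 = 1.0
[A]2/[A]1 = 1.803 / 0.498 = 3.6205
n = ln(1.0) / ln(3.6205) = 0.0
Nearest integer order:

0


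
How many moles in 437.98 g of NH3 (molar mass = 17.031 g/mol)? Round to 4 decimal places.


n = mass / M
n = 437.98 / 17.031
n = 25.71663437 mol, rounded to 4 dp:

25.7166 mol


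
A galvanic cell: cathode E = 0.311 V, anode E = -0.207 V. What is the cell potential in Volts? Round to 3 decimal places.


Standard cell potential: E_cell = E_cathode - E_anode.
E_cell = 0.311 - (-0.207)
E_cell = 0.518 V, rounded to 3 dp:

0.518 V


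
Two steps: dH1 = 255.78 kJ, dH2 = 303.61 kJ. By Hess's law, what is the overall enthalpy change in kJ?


Hess's law: enthalpy is a state function, so add the step enthalpies.
dH_total = dH1 + dH2 = 255.78 + (303.61)
dH_total = 559.39 kJ:

559.39 kJ


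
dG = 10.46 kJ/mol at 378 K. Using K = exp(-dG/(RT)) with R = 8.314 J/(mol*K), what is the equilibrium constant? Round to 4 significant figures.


dG is in kJ/mol; multiply by 1000 to match R in J/(mol*K).
RT = 8.314 * 378 = 3142.692 J/mol
exponent = -dG*1000 / (RT) = -(10.46*1000) / 3142.692 = -3.32835671
K = exp(-3.32835671)
K = 0.035851972, rounded to 4 significant figures:

0.03585


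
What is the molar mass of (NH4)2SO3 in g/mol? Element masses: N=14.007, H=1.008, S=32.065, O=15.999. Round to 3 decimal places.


M = sum(count * atomic_mass) over atoms.
M = 2*14.007 + 8*1.008 + 1*32.065 + 3*15.999
M = 28.014 + 8.064 + 32.065 + 47.997
M = 116.14 g/mol, rounded to 3 dp:

116.140 g/mol


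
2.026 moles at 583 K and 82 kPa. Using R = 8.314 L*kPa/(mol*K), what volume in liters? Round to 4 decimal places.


PV = nRT, solve for V = nRT / P.
nRT = 2.026 * 8.314 * 583 = 9820.1476
V = 9820.1476 / 82
V = 119.75789756 L, rounded to 4 dp:

119.7579 L


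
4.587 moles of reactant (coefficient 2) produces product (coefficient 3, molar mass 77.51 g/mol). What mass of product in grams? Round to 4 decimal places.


Use the coefficient ratio to convert reactant moles to product moles, then multiply by the product's molar mass.
moles_P = moles_R * (coeff_P / coeff_R) = 4.587 * (3/2) = 6.8805
mass_P = moles_P * M_P = 6.8805 * 77.51
mass_P = 533.307555 g, rounded to 4 dp:

533.3076 g


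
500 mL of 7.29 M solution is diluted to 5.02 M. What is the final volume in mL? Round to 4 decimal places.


Dilution: M1*V1 = M2*V2, solve for V2.
V2 = M1*V1 / M2
V2 = 7.29 * 500 / 5.02
V2 = 3645.0 / 5.02
V2 = 726.09561753 mL, rounded to 4 dp:

726.0956 mL


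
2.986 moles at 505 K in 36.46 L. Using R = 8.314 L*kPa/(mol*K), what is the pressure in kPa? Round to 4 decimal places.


PV = nRT, solve for P = nRT / V.
nRT = 2.986 * 8.314 * 505 = 12536.93
P = 12536.93 / 36.46
P = 343.85436094 kPa, rounded to 4 dp:

343.8544 kPa


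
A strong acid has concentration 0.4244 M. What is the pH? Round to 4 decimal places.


A strong acid dissociates completely, so [H+] equals the given concentration.
pH = -log10([H+]) = -log10(0.4244)
pH = 0.37222462, rounded to 4 dp:

0.3722


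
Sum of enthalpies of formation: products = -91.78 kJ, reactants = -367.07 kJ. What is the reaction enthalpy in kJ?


dH_rxn = sum(dH_f products) - sum(dH_f reactants)
dH_rxn = -91.78 - (-367.07)
dH_rxn = 275.29 kJ:

275.29 kJ


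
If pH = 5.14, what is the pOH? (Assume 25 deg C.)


At 25 deg C, pH + pOH = 14.
pOH = 14 - pH = 14 - 5.14
pOH = 8.86:

8.86


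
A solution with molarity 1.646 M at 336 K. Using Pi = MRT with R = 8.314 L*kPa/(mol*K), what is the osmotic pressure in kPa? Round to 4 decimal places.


Osmotic pressure (van't Hoff): Pi = M*R*T.
RT = 8.314 * 336 = 2793.504
Pi = 1.646 * 2793.504
Pi = 4598.107584 kPa, rounded to 4 dp:

4598.1076 kPa


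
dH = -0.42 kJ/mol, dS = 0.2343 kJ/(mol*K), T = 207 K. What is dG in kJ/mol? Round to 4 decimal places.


Gibbs: dG = dH - T*dS (consistent units, dS already in kJ/(mol*K)).
T*dS = 207 * 0.2343 = 48.5001
dG = -0.42 - (48.5001)
dG = -48.9201 kJ/mol, rounded to 4 dp:

-48.9201 kJ/mol


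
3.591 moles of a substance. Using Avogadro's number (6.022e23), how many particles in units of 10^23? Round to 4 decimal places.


N = n * NA, then divide by 1e23 for the requested units.
N / 1e23 = n * 6.022
N / 1e23 = 3.591 * 6.022
N / 1e23 = 21.625002, rounded to 4 dp:

21.6250


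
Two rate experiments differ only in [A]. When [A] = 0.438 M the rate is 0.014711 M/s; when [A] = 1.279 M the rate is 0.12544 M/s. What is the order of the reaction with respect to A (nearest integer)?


Rate is proportional to [A]^n, so rate2/rate1 = ([A]2/[A]1)^n. Take logs to solve for n.
rate2/rate1 = 0.12544 / 0.014711 = 8.527
[A]2/[A]1 = 1.279 / 0.438 = 2.9201
n = ln(8.527) / ln(2.9201) = 2.0
Nearest integer order:

2


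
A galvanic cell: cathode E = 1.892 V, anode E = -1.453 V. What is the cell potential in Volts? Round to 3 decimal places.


Standard cell potential: E_cell = E_cathode - E_anode.
E_cell = 1.892 - (-1.453)
E_cell = 3.345 V, rounded to 3 dp:

3.345 V


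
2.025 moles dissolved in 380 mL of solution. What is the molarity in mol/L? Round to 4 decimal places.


Convert volume to liters: V_L = V_mL / 1000.
V_L = 380 / 1000 = 0.38 L
M = n / V_L = 2.025 / 0.38
M = 5.32894737 mol/L, rounded to 4 dp:

5.3289 mol/L


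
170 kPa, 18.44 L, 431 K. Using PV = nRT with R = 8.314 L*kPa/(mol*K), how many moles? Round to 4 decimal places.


PV = nRT, solve for n = PV / (RT).
PV = 170 * 18.44 = 3134.8
RT = 8.314 * 431 = 3583.334
n = 3134.8 / 3583.334
n = 0.87482774 mol, rounded to 4 dp:

0.8748 mol


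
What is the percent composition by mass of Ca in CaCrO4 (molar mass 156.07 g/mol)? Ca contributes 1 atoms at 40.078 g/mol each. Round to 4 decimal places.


pct = 100 * (n_elem * M_elem) / M_total
mass_contribution = 1 * 40.078 = 40.078 g/mol
pct = 100 * 40.078 / 156.07
pct = 25.67950279 %, rounded to 4 dp:

25.6795 %


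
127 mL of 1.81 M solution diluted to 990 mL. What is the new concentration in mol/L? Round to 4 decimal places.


Dilution: M1*V1 = M2*V2, solve for M2.
M2 = M1*V1 / V2
M2 = 1.81 * 127 / 990
M2 = 229.87 / 990
M2 = 0.23219192 mol/L, rounded to 4 dp:

0.2322 mol/L


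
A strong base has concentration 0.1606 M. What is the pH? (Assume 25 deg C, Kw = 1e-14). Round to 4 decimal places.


A strong base dissociates completely, so [OH-] equals the given concentration.
pOH = -log10([OH-]) = -log10(0.1606) = 0.794254
pH = 14 - pOH = 14 - 0.794254
pH = 13.205746, rounded to 4 dp:

13.2057


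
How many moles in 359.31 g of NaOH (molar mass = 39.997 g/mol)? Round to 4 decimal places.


n = mass / M
n = 359.31 / 39.997
n = 8.98342376 mol, rounded to 4 dp:

8.9834 mol


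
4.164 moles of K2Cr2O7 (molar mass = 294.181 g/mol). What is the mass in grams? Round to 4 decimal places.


mass = n * M
mass = 4.164 * 294.181
mass = 1224.969684 g, rounded to 4 dp:

1224.9697 g


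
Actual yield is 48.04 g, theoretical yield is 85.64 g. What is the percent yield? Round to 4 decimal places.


% yield = 100 * actual / theoretical
% yield = 100 * 48.04 / 85.64
% yield = 56.09528258 %, rounded to 4 dp:

56.0953 %


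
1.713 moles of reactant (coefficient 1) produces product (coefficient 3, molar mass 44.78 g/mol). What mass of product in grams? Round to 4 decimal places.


Use the coefficient ratio to convert reactant moles to product moles, then multiply by the product's molar mass.
moles_P = moles_R * (coeff_P / coeff_R) = 1.713 * (3/1) = 5.139
mass_P = moles_P * M_P = 5.139 * 44.78
mass_P = 230.12442 g, rounded to 4 dp:

230.1244 g


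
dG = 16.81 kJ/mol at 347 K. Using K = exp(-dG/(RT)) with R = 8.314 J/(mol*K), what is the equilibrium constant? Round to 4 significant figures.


dG is in kJ/mol; multiply by 1000 to match R in J/(mol*K).
RT = 8.314 * 347 = 2884.958 J/mol
exponent = -dG*1000 / (RT) = -(16.81*1000) / 2884.958 = -5.8267746
K = exp(-5.8267746)
K = 0.0029475688, rounded to 4 significant figures:

0.002948


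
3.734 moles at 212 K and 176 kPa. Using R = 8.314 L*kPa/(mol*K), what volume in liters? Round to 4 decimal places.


PV = nRT, solve for V = nRT / P.
nRT = 3.734 * 8.314 * 212 = 6581.4289
V = 6581.4289 / 176
V = 37.39448239 L, rounded to 4 dp:

37.3945 L


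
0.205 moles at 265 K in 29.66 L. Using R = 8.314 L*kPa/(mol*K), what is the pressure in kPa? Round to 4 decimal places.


PV = nRT, solve for P = nRT / V.
nRT = 0.205 * 8.314 * 265 = 451.6581
P = 451.6581 / 29.66
P = 15.22785233 kPa, rounded to 4 dp:

15.2279 kPa


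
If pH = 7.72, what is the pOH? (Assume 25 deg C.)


At 25 deg C, pH + pOH = 14.
pOH = 14 - pH = 14 - 7.72
pOH = 6.28:

6.28


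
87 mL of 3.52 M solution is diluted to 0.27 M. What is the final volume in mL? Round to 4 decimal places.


Dilution: M1*V1 = M2*V2, solve for V2.
V2 = M1*V1 / M2
V2 = 3.52 * 87 / 0.27
V2 = 306.24 / 0.27
V2 = 1134.22222222 mL, rounded to 4 dp:

1134.2222 mL


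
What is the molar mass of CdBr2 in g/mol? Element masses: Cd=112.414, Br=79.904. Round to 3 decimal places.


M = sum(count * atomic_mass) over atoms.
M = 1*112.414 + 2*79.904
M = 112.414 + 159.808
M = 272.222 g/mol, rounded to 3 dp:

272.222 g/mol


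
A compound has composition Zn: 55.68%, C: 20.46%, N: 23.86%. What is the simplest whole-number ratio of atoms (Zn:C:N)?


Assume 100 g of compound, divide each mass% by atomic mass to get moles, then normalize by the smallest to get a raw atom ratio.
Moles per 100 g: Zn: 55.68/65.38 = 0.8516, C: 20.46/12.011 = 1.7034, N: 23.86/14.007 = 1.7034
Raw ratio (divide by min = 0.8516): Zn: 1.0, C: 2.0, N: 2.0
Multiply by 1 to clear fractions: Zn: 1.0 ~= 1, C: 2.0 ~= 2, N: 2.0 ~= 2
Reduce by GCD to get the simplest whole-number ratio:

1:2:2


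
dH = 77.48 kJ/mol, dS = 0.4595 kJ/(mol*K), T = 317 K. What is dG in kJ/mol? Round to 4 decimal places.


Gibbs: dG = dH - T*dS (consistent units, dS already in kJ/(mol*K)).
T*dS = 317 * 0.4595 = 145.6615
dG = 77.48 - (145.6615)
dG = -68.1815 kJ/mol, rounded to 4 dp:

-68.1815 kJ/mol


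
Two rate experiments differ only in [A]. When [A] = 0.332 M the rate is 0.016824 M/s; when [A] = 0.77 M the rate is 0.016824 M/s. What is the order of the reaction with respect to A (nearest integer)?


Rate is proportional to [A]^n, so rate2/rate1 = ([A]2/[A]1)^n. Take logs to solve for n.
rate2/rate1 = 0.016824 / 0.016824 = 1.0
[A]2/[A]1 = 0.77 / 0.332 = 2.3193
n = ln(1.0) / ln(2.3193) = 0.0
Nearest integer order:

0


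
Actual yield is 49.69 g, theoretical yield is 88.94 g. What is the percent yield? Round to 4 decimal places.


% yield = 100 * actual / theoretical
% yield = 100 * 49.69 / 88.94
% yield = 55.86912525 %, rounded to 4 dp:

55.8691 %


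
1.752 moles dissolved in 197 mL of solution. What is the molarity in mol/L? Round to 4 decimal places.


Convert volume to liters: V_L = V_mL / 1000.
V_L = 197 / 1000 = 0.197 L
M = n / V_L = 1.752 / 0.197
M = 8.89340102 mol/L, rounded to 4 dp:

8.8934 mol/L


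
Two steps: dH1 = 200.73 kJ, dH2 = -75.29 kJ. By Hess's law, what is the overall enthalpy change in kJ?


Hess's law: enthalpy is a state function, so add the step enthalpies.
dH_total = dH1 + dH2 = 200.73 + (-75.29)
dH_total = 125.44 kJ:

125.44 kJ
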